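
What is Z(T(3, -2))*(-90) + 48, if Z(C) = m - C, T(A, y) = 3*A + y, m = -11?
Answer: 1668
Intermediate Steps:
T(A, y) = y + 3*A
Z(C) = -11 - C
Z(T(3, -2))*(-90) + 48 = (-11 - (-2 + 3*3))*(-90) + 48 = (-11 - (-2 + 9))*(-90) + 48 = (-11 - 1*7)*(-90) + 48 = (-11 - 7)*(-90) + 48 = -18*(-90) + 48 = 1620 + 48 = 1668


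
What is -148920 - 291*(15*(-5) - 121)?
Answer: -91884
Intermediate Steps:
-148920 - 291*(15*(-5) - 121) = -148920 - 291*(-75 - 121) = -148920 - 291*(-196) = -148920 - 1*(-57036) = -148920 + 57036 = -91884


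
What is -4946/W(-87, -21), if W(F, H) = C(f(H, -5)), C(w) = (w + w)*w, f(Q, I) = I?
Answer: -2473/25 ≈ -98.920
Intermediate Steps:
C(w) = 2*w² (C(w) = (2*w)*w = 2*w²)
W(F, H) = 50 (W(F, H) = 2*(-5)² = 2*25 = 50)
-4946/W(-87, -21) = -4946/50 = -4946*1/50 = -2473/25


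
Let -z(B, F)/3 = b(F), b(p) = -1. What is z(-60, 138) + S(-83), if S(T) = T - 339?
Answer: -419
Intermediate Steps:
z(B, F) = 3 (z(B, F) = -3*(-1) = 3)
S(T) = -339 + T
z(-60, 138) + S(-83) = 3 + (-339 - 83) = 3 - 422 = -419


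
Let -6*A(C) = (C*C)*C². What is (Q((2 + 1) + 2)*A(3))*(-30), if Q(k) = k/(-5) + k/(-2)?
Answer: -2835/2 ≈ -1417.5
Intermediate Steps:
A(C) = -C⁴/6 (A(C) = -C*C*C²/6 = -C²*C²/6 = -C⁴/6)
Q(k) = -7*k/10 (Q(k) = k*(-⅕) + k*(-½) = -k/5 - k/2 = -7*k/10)
(Q((2 + 1) + 2)*A(3))*(-30) = ((-7*((2 + 1) + 2)/10)*(-⅙*3⁴))*(-30) = ((-7*(3 + 2)/10)*(-⅙*81))*(-30) = (-7/10*5*(-27/2))*(-30) = -7/2*(-27/2)*(-30) = (189/4)*(-30) = -2835/2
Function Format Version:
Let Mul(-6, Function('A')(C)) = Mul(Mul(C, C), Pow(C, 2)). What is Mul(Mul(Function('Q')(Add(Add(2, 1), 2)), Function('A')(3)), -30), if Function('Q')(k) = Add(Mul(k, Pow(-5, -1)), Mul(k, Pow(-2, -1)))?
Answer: Rational(-2835, 2) ≈ -1417.5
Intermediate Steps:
Function('A')(C) = Mul(Rational(-1, 6), Pow(C, 4)) (Function('A')(C) = Mul(Rational(-1, 6), Mul(Mul(C, C), Pow(C, 2))) = Mul(Rational(-1, 6), Mul(Pow(C, 2), Pow(C, 2))) = Mul(Rational(-1, 6), Pow(C, 4)))
Function('Q')(k) = Mul(Rational(-7, 10), k) (Function('Q')(k) = Add(Mul(k, Rational(-1, 5)), Mul(k, Rational(-1, 2))) = Add(Mul(Rational(-1, 5), k), Mul(Rational(-1, 2), k)) = Mul(Rational(-7, 10), k))
Mul(Mul(Function('Q')(Add(Add(2, 1), 2)), Function('A')(3)), -30) = Mul(Mul(Mul(Rational(-7, 10), Add(Add(2, 1), 2)), Mul(Rational(-1, 6), Pow(3, 4))), -30) = Mul(Mul(Mul(Rational(-7, 10), Add(3, 2)), Mul(Rational(-1, 6), 81)), -30) = Mul(Mul(Mul(Rational(-7, 10), 5), Rational(-27, 2)), -30) = Mul(Mul(Rational(-7, 2), Rational(-27, 2)), -30) = Mul(Rational(189, 4), -30) = Rational(-2835, 2)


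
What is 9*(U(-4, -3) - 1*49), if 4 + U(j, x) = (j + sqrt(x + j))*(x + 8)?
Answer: -657 + 45*I*sqrt(7) ≈ -657.0 + 119.06*I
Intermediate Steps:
U(j, x) = -4 + (8 + x)*(j + sqrt(j + x)) (U(j, x) = -4 + (j + sqrt(x + j))*(x + 8) = -4 + (j + sqrt(j + x))*(8 + x) = -4 + (8 + x)*(j + sqrt(j + x)))
9*(U(-4, -3) - 1*49) = 9*((-4 + 8*(-4) + 8*sqrt(-4 - 3) - 4*(-3) - 3*sqrt(-4 - 3)) - 1*49) = 9*((-4 - 32 + 8*sqrt(-7) + 12 - 3*I*sqrt(7)) - 49) = 9*((-4 - 32 + 8*(I*sqrt(7)) + 12 - 3*I*sqrt(7)) - 49) = 9*((-4 - 32 + 8*I*sqrt(7) + 12 - 3*I*sqrt(7)) - 49) = 9*((-24 + 5*I*sqrt(7)) - 49) = 9*(-73 + 5*I*sqrt(7)) = -657 + 45*I*sqrt(7)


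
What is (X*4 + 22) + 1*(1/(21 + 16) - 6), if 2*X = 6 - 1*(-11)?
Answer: 1851/37 ≈ 50.027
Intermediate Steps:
X = 17/2 (X = (6 - 1*(-11))/2 = (6 + 11)/2 = (½)*17 = 17/2 ≈ 8.5000)
(X*4 + 22) + 1*(1/(21 + 16) - 6) = ((17/2)*4 + 22) + 1*(1/(21 + 16) - 6) = (34 + 22) + 1*(1/37 - 6) = 56 + 1*(1/37 - 6) = 56 + 1*(-221/37) = 56 - 221/37 = 1851/37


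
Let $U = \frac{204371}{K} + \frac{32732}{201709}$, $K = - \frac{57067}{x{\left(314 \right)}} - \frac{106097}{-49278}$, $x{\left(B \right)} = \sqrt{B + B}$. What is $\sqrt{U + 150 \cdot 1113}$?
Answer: $\frac{\sqrt{-177477580008916451152348 + 9550926833175757175439594 \sqrt{157}}}{201709 \sqrt{-16657229 + 1406073813 \sqrt{157}}} \approx 408.49$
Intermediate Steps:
$x{\left(B \right)} = \sqrt{2} \sqrt{B}$ ($x{\left(B \right)} = \sqrt{2 B} = \sqrt{2} \sqrt{B}$)
$K = \frac{106097}{49278} - \frac{57067 \sqrt{157}}{314}$ ($K = - \frac{57067}{\sqrt{2} \sqrt{314}} - \frac{106097}{-49278} = - \frac{57067}{2 \sqrt{157}} - - \frac{106097}{49278} = - 57067 \frac{\sqrt{157}}{314} + \frac{106097}{49278} = - \frac{57067 \sqrt{157}}{314} + \frac{106097}{49278} = \frac{106097}{49278} - \frac{57067 \sqrt{157}}{314} \approx -2275.1$)
$U = \frac{32732}{201709} + \frac{204371}{\frac{106097}{49278} - \frac{57067 \sqrt{157}}{314}}$ ($U = \frac{204371}{\frac{106097}{49278} - \frac{57067 \sqrt{157}}{314}} + \frac{32732}{201709} = \frac{32732}{201709} + \frac{204371}{\frac{106097}{49278} - \frac{57067 \sqrt{157}}{314}} \approx -89.668$)
$\sqrt{U + 150 \cdot 1113} = \sqrt{\left(\frac{15437434018520514532787}{199393562250608809794502} - \frac{7080280564159154097 \sqrt{157}}{988520900161166878}\right) + 150 \cdot 1113} = \sqrt{\left(\frac{15437434018520514532787}{199393562250608809794502} - \frac{7080280564159154097 \sqrt{157}}{988520900161166878}\right) + 166950} = \sqrt{\frac{33288770655173159315706641687}{199393562250608809794502} - \frac{7080280564159154097 \sqrt{157}}{988520900161166878}}$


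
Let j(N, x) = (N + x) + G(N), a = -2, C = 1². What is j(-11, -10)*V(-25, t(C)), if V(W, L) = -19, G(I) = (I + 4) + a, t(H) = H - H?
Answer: 570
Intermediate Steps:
C = 1
t(H) = 0
G(I) = 2 + I (G(I) = (I + 4) - 2 = (4 + I) - 2 = 2 + I)
j(N, x) = 2 + x + 2*N (j(N, x) = (N + x) + (2 + N) = 2 + x + 2*N)
j(-11, -10)*V(-25, t(C)) = (2 - 10 + 2*(-11))*(-19) = (2 - 10 - 22)*(-19) = -30*(-19) = 570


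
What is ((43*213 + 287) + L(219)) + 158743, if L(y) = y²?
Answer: 216150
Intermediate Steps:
((43*213 + 287) + L(219)) + 158743 = ((43*213 + 287) + 219²) + 158743 = ((9159 + 287) + 47961) + 158743 = (9446 + 47961) + 158743 = 57407 + 158743 = 216150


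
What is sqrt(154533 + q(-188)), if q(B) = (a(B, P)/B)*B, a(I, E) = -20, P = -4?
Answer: sqrt(154513) ≈ 393.08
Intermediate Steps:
q(B) = -20 (q(B) = (-20/B)*B = -20)
sqrt(154533 + q(-188)) = sqrt(154533 - 20) = sqrt(154513)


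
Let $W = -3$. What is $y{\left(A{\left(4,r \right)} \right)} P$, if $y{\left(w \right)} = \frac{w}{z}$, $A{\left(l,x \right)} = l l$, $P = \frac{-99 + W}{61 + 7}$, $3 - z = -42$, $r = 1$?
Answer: $- \frac{8}{15} \approx -0.53333$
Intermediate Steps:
$z = 45$ ($z = 3 - -42 = 3 + 42 = 45$)
$P = - \frac{3}{2}$ ($P = \frac{-99 - 3}{61 + 7} = - \frac{102}{68} = \left(-102\right) \frac{1}{68} = - \frac{3}{2} \approx -1.5$)
$A{\left(l,x \right)} = l^{2}$
$y{\left(w \right)} = \frac{w}{45}$
$y{\left(A{\left(4,r \right)} \right)} P = \frac{4^{2}}{45} \left(- \frac{3}{2}\right) = \frac{1}{45} \cdot 16 \left(- \frac{3}{2}\right) = \frac{16}{45} \left(- \frac{3}{2}\right) = - \frac{8}{15}$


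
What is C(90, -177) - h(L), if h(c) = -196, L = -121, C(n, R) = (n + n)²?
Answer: 32596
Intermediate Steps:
C(n, R) = 4*n² (C(n, R) = (2*n)² = 4*n²)
C(90, -177) - h(L) = 4*90² - 1*(-196) = 4*8100 + 196 = 32400 + 196 = 32596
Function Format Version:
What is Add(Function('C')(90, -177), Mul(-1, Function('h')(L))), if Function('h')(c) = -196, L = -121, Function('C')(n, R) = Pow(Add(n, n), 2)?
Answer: 32596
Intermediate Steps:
Function('C')(n, R) = Mul(4, Pow(n, 2)) (Function('C')(n, R) = Pow(Mul(2, n), 2) = Mul(4, Pow(n, 2)))
Add(Function('C')(90, -177), Mul(-1, Function('h')(L))) = Add(Mul(4, Pow(90, 2)), Mul(-1, -196)) = Add(Mul(4, 8100), 196) = Add(32400, 196) = 32596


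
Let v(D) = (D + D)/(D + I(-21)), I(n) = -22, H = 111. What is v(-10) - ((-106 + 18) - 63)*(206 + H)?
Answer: 382941/8 ≈ 47868.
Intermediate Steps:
v(D) = 2*D/(-22 + D) (v(D) = (D + D)/(D - 22) = (2*D)/(-22 + D) = 2*D/(-22 + D))
v(-10) - ((-106 + 18) - 63)*(206 + H) = 2*(-10)/(-22 - 10) - ((-106 + 18) - 63)*(206 + 111) = 2*(-10)/(-32) - (-88 - 63)*317 = 2*(-10)*(-1/32) - (-151)*317 = 5/8 - 1*(-47867) = 5/8 + 47867 = 382941/8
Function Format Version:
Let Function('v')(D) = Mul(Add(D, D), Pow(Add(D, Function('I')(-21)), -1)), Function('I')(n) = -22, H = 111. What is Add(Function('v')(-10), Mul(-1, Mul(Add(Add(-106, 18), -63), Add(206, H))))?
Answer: Rational(382941, 8) ≈ 47868.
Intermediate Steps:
Function('v')(D) = Mul(2, D, Pow(Add(-22, D), -1)) (Function('v')(D) = Mul(Add(D, D), Pow(Add(D, -22), -1)) = Mul(Mul(2, D), Pow(Add(-22, D), -1)) = Mul(2, D, Pow(Add(-22, D), -1)))
Add(Function('v')(-10), Mul(-1, Mul(Add(Add(-106, 18), -63), Add(206, H)))) = Add(Mul(2, -10, Pow(Add(-22, -10), -1)), Mul(-1, Mul(Add(Add(-106, 18), -63), Add(206, 111)))) = Add(Mul(2, -10, Pow(-32, -1)), Mul(-1, Mul(Add(-88, -63), 317))) = Add(Mul(2, -10, Rational(-1, 32)), Mul(-1, Mul(-151, 317))) = Add(Rational(5, 8), Mul(-1, -47867)) = Add(Rational(5, 8), 47867) = Rational(382941, 8)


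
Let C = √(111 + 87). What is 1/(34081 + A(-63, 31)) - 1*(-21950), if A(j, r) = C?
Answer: 25495240301931/1161514363 - 3*√22/1161514363 ≈ 21950.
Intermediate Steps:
C = 3*√22 (C = √198 = 3*√22 ≈ 14.071)
A(j, r) = 3*√22
1/(34081 + A(-63, 31)) - 1*(-21950) = 1/(34081 + 3*√22) - 1*(-21950) = 1/(34081 + 3*√22) + 21950 = 21950 + 1/(34081 + 3*√22)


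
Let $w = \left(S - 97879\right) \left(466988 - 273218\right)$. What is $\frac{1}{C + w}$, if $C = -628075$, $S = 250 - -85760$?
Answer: $- \frac{1}{2300484205} \approx -4.3469 \cdot 10^{-10}$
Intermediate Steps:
$S = 86010$ ($S = 250 + 85760 = 86010$)
$w = -2299856130$ ($w = \left(86010 - 97879\right) \left(466988 - 273218\right) = \left(-11869\right) 193770 = -2299856130$)
$\frac{1}{C + w} = \frac{1}{-628075 - 2299856130} = \frac{1}{-2300484205} = - \frac{1}{2300484205}$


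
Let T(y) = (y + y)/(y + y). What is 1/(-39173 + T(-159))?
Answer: -1/39172 ≈ -2.5528e-5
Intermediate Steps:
T(y) = 1 (T(y) = (2*y)/((2*y)) = (2*y)*(1/(2*y)) = 1)
1/(-39173 + T(-159)) = 1/(-39173 + 1) = 1/(-39172) = -1/39172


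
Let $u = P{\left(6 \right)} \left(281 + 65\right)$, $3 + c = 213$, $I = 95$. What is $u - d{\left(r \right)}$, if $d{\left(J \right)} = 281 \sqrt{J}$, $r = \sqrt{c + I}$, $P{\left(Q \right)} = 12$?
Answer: $4152 - 281 \sqrt[4]{305} \approx 2977.7$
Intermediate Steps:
$c = 210$ ($c = -3 + 213 = 210$)
$r = \sqrt{305}$ ($r = \sqrt{210 + 95} = \sqrt{305} \approx 17.464$)
$u = 4152$ ($u = 12 \left(281 + 65\right) = 12 \cdot 346 = 4152$)
$u - d{\left(r \right)} = 4152 - 281 \sqrt{\sqrt{305}} = 4152 - 281 \sqrt[4]{305}$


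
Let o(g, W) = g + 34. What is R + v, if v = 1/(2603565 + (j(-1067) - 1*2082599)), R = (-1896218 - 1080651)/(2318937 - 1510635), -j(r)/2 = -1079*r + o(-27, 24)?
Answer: -147324773118/40002731263 ≈ -3.6829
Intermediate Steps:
o(g, W) = 34 + g
j(r) = -14 + 2158*r (j(r) = -2*(-1079*r + (34 - 27)) = -2*(-1079*r + 7) = -2*(7 - 1079*r) = -14 + 2158*r)
R = -2976869/808302 ≈ -3.6829
v = -1/1781634 (v = 1/(2603565 + ((-14 + 2158*(-1067)) - 1*2082599)) = 1/(2603565 + ((-14 - 2302586) - 2082599)) = 1/(2603565 + (-2302600 - 2082599)) = 1/(2603565 - 4385199) = 1/(-1781634) = -1/1781634 ≈ -5.6128e-7)
R + v = -2976869/808302 - 1/1781634 = -147324773118/40002731263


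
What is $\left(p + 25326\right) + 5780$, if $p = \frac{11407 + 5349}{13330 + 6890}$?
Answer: $\frac{157245019}{5055} \approx 31107.0$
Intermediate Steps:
$p = \frac{4189}{5055}$ ($p = \frac{16756}{20220} = 16756 \cdot \frac{1}{20220} = \frac{4189}{5055} \approx 0.82868$)
$\left(p + 25326\right) + 5780 = \left(\frac{4189}{5055} + 25326\right) + 5780 = \frac{128027119}{5055} + 5780 = \frac{157245019}{5055}$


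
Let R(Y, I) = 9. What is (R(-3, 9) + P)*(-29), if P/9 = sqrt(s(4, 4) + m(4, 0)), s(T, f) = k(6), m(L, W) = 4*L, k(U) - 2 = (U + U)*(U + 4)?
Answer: -261 - 261*sqrt(138) ≈ -3327.1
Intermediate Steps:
k(U) = 2 + 2*U*(4 + U) (k(U) = 2 + (U + U)*(U + 4) = 2 + (2*U)*(4 + U) = 2 + 2*U*(4 + U))
s(T, f) = 122 (s(T, f) = 2 + 2*6**2 + 8*6 = 2 + 2*36 + 48 = 2 + 72 + 48 = 122)
P = 9*sqrt(138) (P = 9*sqrt(122 + 4*4) = 9*sqrt(122 + 16) = 9*sqrt(138) ≈ 105.73)
(R(-3, 9) + P)*(-29) = (9 + 9*sqrt(138))*(-29) = -261 - 261*sqrt(138)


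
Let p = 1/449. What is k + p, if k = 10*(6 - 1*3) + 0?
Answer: 13471/449 ≈ 30.002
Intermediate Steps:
k = 30 (k = 10*(6 - 3) + 0 = 10*3 + 0 = 30 + 0 = 30)
p = 1/449 ≈ 0.0022272
k + p = 30 + 1/449 = 13471/449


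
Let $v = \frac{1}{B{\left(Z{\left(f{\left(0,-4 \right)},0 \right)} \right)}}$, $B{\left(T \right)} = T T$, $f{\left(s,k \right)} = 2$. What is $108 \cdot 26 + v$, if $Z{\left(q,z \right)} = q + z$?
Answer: $\frac{11233}{4} \approx 2808.3$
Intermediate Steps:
$B{\left(T \right)} = T^{2}$
$v = \frac{1}{4}$ ($v = \frac{1}{\left(2 + 0\right)^{2}} = \frac{1}{2^{2}} = \frac{1}{4} \approx 0.25$)
$108 \cdot 26 + v = 108 \cdot 26 + \frac{1}{4} = 2808 + \frac{1}{4} = \frac{11233}{4}$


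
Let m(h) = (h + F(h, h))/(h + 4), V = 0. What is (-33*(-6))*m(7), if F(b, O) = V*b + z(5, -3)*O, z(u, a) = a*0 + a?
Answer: -252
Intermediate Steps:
z(u, a) = a (z(u, a) = 0 + a = a)
F(b, O) = -3*O (F(b, O) = 0*b - 3*O = 0 - 3*O = -3*O)
m(h) = -2*h/(4 + h) (m(h) = (h - 3*h)/(h + 4) = (-2*h)/(4 + h) = -2*h/(4 + h))
(-33*(-6))*m(7) = (-33*(-6))*(-2*7/(4 + 7)) = 198*(-2*7/11) = 198*(-2*7*1/11) = 198*(-14/11) = -252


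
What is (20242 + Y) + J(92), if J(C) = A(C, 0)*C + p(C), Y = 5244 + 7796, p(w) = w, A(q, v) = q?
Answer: 41838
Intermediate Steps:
Y = 13040
J(C) = C + C**2 (J(C) = C*C + C = C**2 + C = C + C**2)
(20242 + Y) + J(92) = (20242 + 13040) + 92*(1 + 92) = 33282 + 92*93 = 33282 + 8556 = 41838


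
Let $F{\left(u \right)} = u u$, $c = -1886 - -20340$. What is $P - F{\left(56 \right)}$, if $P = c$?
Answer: $15318$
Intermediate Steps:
$c = 18454$ ($c = -1886 + 20340 = 18454$)
$F{\left(u \right)} = u^{2}$
$P = 18454$
$P - F{\left(56 \right)} = 18454 - 56^{2} = 18454 - 3136 = 15318$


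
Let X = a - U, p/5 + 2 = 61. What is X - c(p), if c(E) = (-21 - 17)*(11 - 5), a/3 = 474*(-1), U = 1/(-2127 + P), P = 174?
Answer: -2331881/1953 ≈ -1194.0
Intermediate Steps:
p = 295 (p = -10 + 5*61 = -10 + 305 = 295)
U = -1/1953 (U = 1/(-2127 + 174) = 1/(-1953) = -1/1953 ≈ -0.00051203)
a = -1422 (a = 3*(474*(-1)) = 3*(-474) = -1422)
c(E) = -228 (c(E) = -38*6 = -228)
X = -2777165/1953 (X = -1422 - 1*(-1/1953) = -1422 + 1/1953 = -2777165/1953 ≈ -1422.0)
X - c(p) = -2777165/1953 - 1*(-228) = -2777165/1953 + 228 = -2331881/1953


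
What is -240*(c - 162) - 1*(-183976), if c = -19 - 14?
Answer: 230776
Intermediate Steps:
c = -33
-240*(c - 162) - 1*(-183976) = -240*(-33 - 162) - 1*(-183976) = -240*(-195) + 183976 = 46800 + 183976 = 230776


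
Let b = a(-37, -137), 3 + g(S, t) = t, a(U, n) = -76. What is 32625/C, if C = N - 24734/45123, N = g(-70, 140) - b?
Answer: 294427575/1917293 ≈ 153.56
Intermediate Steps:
g(S, t) = -3 + t
b = -76
N = 213 (N = (-3 + 140) - 1*(-76) = 137 + 76 = 213)
C = 9586465/45123 (C = 213 - 24734/45123 = 9586465/45123 ≈ 212.45)
32625/C = 32625/(9586465/45123) = 32625*(45123/9586465) = 294427575/1917293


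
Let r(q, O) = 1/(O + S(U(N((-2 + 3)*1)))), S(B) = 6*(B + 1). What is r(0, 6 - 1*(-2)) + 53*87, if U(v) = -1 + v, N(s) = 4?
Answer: 147553/32 ≈ 4611.0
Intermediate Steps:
S(B) = 6 + 6*B (S(B) = 6*(1 + B) = 6 + 6*B)
r(q, O) = 1/(24 + O) (r(q, O) = 1/(O + (6 + 6*(-1 + 4))) = 1/(O + (6 + 6*3)) = 1/(O + (6 + 18)) = 1/(O + 24) = 1/(24 + O))
r(0, 6 - 1*(-2)) + 53*87 = 1/(24 + (6 - 1*(-2))) + 53*87 = 1/(24 + (6 + 2)) + 4611 = 1/(24 + 8) + 4611 = 1/32 + 4611 = 147553/32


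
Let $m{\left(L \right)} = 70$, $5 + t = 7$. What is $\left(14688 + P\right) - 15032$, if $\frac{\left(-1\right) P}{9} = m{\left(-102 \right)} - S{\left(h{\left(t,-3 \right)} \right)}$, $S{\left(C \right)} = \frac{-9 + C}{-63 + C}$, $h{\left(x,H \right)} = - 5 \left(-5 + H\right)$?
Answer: $- \frac{22681}{23} \approx -986.13$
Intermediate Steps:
$t = 2$ ($t = -5 + 7 = 2$)
$h{\left(x,H \right)} = 25 - 5 H$
$S{\left(C \right)} = \frac{-9 + C}{-63 + C}$
$P = - \frac{14769}{23}$ ($P = - 9 \left(70 - \frac{-9 + \left(25 - -15\right)}{-63 + \left(25 - -15\right)}\right) = - 9 \left(70 - \frac{-9 + \left(25 + 15\right)}{-63 + \left(25 + 15\right)}\right) = - 9 \left(70 - \frac{-9 + 40}{-63 + 40}\right) = - 9 \left(70 - \frac{1}{-23} \cdot 31\right) = - 9 \left(70 - \left(- \frac{1}{23}\right) 31\right) = - 9 \left(70 - - \frac{31}{23}\right) = - 9 \left(70 + \frac{31}{23}\right) = \left(-9\right) \frac{1641}{23} = - \frac{14769}{23} \approx -642.13$)
$\left(14688 + P\right) - 15032 = \left(14688 - \frac{14769}{23}\right) - 15032 = \frac{323055}{23} - 15032 = - \frac{22681}{23}$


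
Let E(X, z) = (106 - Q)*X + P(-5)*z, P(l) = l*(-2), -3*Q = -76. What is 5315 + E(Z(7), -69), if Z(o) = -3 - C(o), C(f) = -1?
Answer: 13391/3 ≈ 4463.7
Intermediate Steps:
Q = 76/3 (Q = -1/3*(-76) = 76/3 ≈ 25.333)
P(l) = -2*l
Z(o) = -2 (Z(o) = -3 - 1*(-1) = -3 + 1 = -2)
E(X, z) = 10*z + 242*X/3 (E(X, z) = (106 - 1*76/3)*X + (-2*(-5))*z = (106 - 76/3)*X + 10*z = 242*X/3 + 10*z = 10*z + 242*X/3)
5315 + E(Z(7), -69) = 5315 + (10*(-69) + (242/3)*(-2)) = 5315 + (-690 - 484/3) = 5315 - 2554/3 = 13391/3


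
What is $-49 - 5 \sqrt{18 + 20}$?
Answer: $-49 - 5 \sqrt{38} \approx -79.822$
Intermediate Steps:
$-49 - 5 \sqrt{18 + 20} = -49 - 5 \sqrt{38}$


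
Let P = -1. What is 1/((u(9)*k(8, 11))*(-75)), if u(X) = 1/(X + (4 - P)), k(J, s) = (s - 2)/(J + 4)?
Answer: -56/225 ≈ -0.24889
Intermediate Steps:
k(J, s) = (-2 + s)/(4 + J)
u(X) = 1/(5 + X) (u(X) = 1/(X + (4 - 1*(-1))) = 1/(X + (4 + 1)) = 1/(X + 5) = 1/(5 + X))
1/((u(9)*k(8, 11))*(-75)) = 1/((((-2 + 11)/(4 + 8))/(5 + 9))*(-75)) = 1/(((9/12)/14)*(-75)) = 1/((((1/12)*9)/14)*(-75)) = 1/(((1/14)*(3/4))*(-75)) = 1/((3/56)*(-75)) = 1/(-225/56) = -56/225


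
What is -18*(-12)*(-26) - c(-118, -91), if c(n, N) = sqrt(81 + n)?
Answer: -5616 - I*sqrt(37) ≈ -5616.0 - 6.0828*I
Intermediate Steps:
-18*(-12)*(-26) - c(-118, -91) = -18*(-12)*(-26) - sqrt(81 - 118) = 216*(-26) - sqrt(-37) = -5616 - I*sqrt(37)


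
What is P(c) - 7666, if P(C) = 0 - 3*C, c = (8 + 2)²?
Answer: -7966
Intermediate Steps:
c = 100 (c = 10² = 100)
P(C) = -3*C
P(c) - 7666 = -3*100 - 7666 = -300 - 7666 = -7966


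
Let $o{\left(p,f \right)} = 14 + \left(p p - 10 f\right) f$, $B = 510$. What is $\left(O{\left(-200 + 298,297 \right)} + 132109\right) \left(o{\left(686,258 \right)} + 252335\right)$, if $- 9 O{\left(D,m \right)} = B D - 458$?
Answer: $\frac{137875082521943}{9} \approx 1.5319 \cdot 10^{13}$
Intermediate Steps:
$O{\left(D,m \right)} = \frac{458}{9} - \frac{170 D}{3}$ ($O{\left(D,m \right)} = - \frac{510 D - 458}{9} = - \frac{-458 + 510 D}{9} = \frac{458}{9} - \frac{170 D}{3}$)
$o{\left(p,f \right)} = 14 + f \left(p^{2} - 10 f\right)$ ($o{\left(p,f \right)} = 14 + \left(p^{2} - 10 f\right) f = 14 + f \left(p^{2} - 10 f\right)$)
$\left(O{\left(-200 + 298,297 \right)} + 132109\right) \left(o{\left(686,258 \right)} + 252335\right) = \left(\left(\frac{458}{9} - \frac{170 \left(-200 + 298\right)}{3}\right) + 132109\right) \left(\left(14 - 10 \cdot 258^{2} + 258 \cdot 686^{2}\right) + 252335\right) = \left(\left(\frac{458}{9} - \frac{16660}{3}\right) + 132109\right) \left(\left(14 - 665640 + 258 \cdot 470596\right) + 252335\right) = \left(\left(\frac{458}{9} - \frac{16660}{3}\right) + 132109\right) \left(\left(14 - 665640 + 121413768\right) + 252335\right) = \left(- \frac{49522}{9} + 132109\right) \left(120748142 + 252335\right) = \frac{1139459}{9} \cdot 121000477 = \frac{137875082521943}{9}$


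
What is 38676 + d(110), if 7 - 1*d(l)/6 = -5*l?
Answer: 42018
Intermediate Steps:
d(l) = 42 + 30*l (d(l) = 42 - (-30)*l = 42 + 30*l)
38676 + d(110) = 38676 + (42 + 30*110) = 38676 + (42 + 3300) = 38676 + 3342 = 42018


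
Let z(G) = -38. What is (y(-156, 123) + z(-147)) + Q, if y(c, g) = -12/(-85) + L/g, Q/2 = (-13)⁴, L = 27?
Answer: 198938997/3485 ≈ 57084.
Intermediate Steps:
Q = 57122 (Q = 2*(-13)⁴ = 2*28561 = 57122)
y(c, g) = 12/85 + 27/g (y(c, g) = -12/(-85) + 27/g = -12*(-1/85) + 27/g = 12/85 + 27/g)
(y(-156, 123) + z(-147)) + Q = ((12/85 + 27/123) - 38) + 57122 = ((12/85 + 27*(1/123)) - 38) + 57122 = ((12/85 + 9/41) - 38) + 57122 = (1257/3485 - 38) + 57122 = -131173/3485 + 57122 = 198938997/3485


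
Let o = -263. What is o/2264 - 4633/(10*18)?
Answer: -2634113/101880 ≈ -25.855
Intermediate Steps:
o/2264 - 4633/(10*18) = -263/2264 - 4633/(10*18) = -263*1/2264 - 4633/180 = -263/2264 - 4633*1/180 = -263/2264 - 4633/180 = -2634113/101880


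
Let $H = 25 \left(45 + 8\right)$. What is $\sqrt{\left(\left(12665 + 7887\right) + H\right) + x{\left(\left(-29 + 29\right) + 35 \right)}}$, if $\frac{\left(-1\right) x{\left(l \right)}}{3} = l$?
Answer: $2 \sqrt{5443} \approx 147.55$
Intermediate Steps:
$x{\left(l \right)} = - 3 l$
$H = 1325$ ($H = 25 \cdot 53 = 1325$)
$\sqrt{\left(\left(12665 + 7887\right) + H\right) + x{\left(\left(-29 + 29\right) + 35 \right)}} = \sqrt{\left(\left(12665 + 7887\right) + 1325\right) - 3 \left(\left(-29 + 29\right) + 35\right)} = \sqrt{\left(20552 + 1325\right) - 3 \left(0 + 35\right)} = \sqrt{21877 - 105} = \sqrt{21772} = 2 \sqrt{5443}$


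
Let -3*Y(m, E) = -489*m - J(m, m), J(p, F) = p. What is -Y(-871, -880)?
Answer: 426790/3 ≈ 1.4226e+5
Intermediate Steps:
Y(m, E) = 490*m/3 (Y(m, E) = -(-489*m - m)/3 = -(-490)*m/3 = 490*m/3)
-Y(-871, -880) = -490*(-871)/3 = -1*(-426790/3) = 426790/3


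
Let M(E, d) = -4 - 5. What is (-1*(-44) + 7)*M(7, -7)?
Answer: -459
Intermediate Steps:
M(E, d) = -9
(-1*(-44) + 7)*M(7, -7) = (-1*(-44) + 7)*(-9) = (44 + 7)*(-9) = 51*(-9) = -459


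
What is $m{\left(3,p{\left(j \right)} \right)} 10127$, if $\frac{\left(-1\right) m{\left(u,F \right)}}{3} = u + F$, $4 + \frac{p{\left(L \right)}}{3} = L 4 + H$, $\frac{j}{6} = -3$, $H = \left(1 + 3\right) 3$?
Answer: $5742009$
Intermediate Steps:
$H = 12$ ($H = 4 \cdot 3 = 12$)
$j = -18$ ($j = 6 \left(-3\right) = -18$)
$p{\left(L \right)} = 24 + 12 L$ ($p{\left(L \right)} = -12 + 3 \left(L 4 + 12\right) = -12 + 3 \left(4 L + 12\right) = -12 + 3 \left(12 + 4 L\right) = -12 + \left(36 + 12 L\right) = 24 + 12 L$)
$m{\left(u,F \right)} = - 3 F - 3 u$ ($m{\left(u,F \right)} = - 3 \left(u + F\right) = - 3 \left(F + u\right) = - 3 F - 3 u$)
$m{\left(3,p{\left(j \right)} \right)} 10127 = \left(- 3 \left(24 + 12 \left(-18\right)\right) - 9\right) 10127 = \left(- 3 \left(24 - 216\right) - 9\right) 10127 = \left(\left(-3\right) \left(-192\right) - 9\right) 10127 = \left(576 - 9\right) 10127 = 567 \cdot 10127 = 5742009$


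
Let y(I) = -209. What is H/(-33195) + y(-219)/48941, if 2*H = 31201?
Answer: -1540883651/3249192990 ≈ -0.47424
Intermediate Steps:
H = 31201/2 (H = (½)*31201 = 31201/2 ≈ 15601.)
H/(-33195) + y(-219)/48941 = (31201/2)/(-33195) - 209/48941 = (31201/2)*(-1/33195) - 209*1/48941 = -31201/66390 - 209/48941 = -1540883651/3249192990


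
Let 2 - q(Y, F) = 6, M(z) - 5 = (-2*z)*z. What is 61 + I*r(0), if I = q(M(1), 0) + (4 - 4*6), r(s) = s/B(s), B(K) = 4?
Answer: 61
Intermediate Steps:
M(z) = 5 - 2*z² (M(z) = 5 + (-2*z)*z = 5 - 2*z²)
r(s) = s/4
q(Y, F) = -4 (q(Y, F) = 2 - 1*6 = 2 - 6 = -4)
I = -24 (I = -4 + (4 - 4*6) = -4 + (4 - 24) = -4 - 20 = -24)
61 + I*r(0) = 61 - 6*0 = 61 - 24*0 = 61 + 0 = 61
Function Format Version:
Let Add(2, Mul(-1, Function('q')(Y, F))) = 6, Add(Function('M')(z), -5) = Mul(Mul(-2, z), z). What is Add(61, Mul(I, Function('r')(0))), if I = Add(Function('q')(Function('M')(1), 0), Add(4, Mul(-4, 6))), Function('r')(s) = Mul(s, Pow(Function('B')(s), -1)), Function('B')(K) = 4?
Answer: 61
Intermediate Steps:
Function('M')(z) = Add(5, Mul(-2, Pow(z, 2))) (Function('M')(z) = Add(5, Mul(Mul(-2, z), z)) = Add(5, Mul(-2, Pow(z, 2))))
Function('r')(s) = Mul(Rational(1, 4), s) (Function('r')(s) = Mul(s, Pow(4, -1)) = Mul(s, Rational(1, 4)) = Mul(Rational(1, 4), s))
Function('q')(Y, F) = -4 (Function('q')(Y, F) = Add(2, Mul(-1, 6)) = Add(2, -6) = -4)
I = -24 (I = Add(-4, Add(4, Mul(-4, 6))) = Add(-4, Add(4, -24)) = Add(-4, -20) = -24)
Add(61, Mul(I, Function('r')(0))) = Add(61, Mul(-24, Mul(Rational(1, 4), 0))) = Add(61, Mul(-24, 0)) = Add(61, 0) = 61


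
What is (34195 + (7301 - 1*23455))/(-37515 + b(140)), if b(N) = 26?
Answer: -18041/37489 ≈ -0.48123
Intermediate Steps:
(34195 + (7301 - 1*23455))/(-37515 + b(140)) = (34195 + (7301 - 1*23455))/(-37515 + 26) = (34195 + (7301 - 23455))/(-37489) = (34195 - 16154)*(-1/37489) = 18041*(-1/37489) = -18041/37489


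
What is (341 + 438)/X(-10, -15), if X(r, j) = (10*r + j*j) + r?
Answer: 779/115 ≈ 6.7739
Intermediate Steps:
X(r, j) = j**2 + 11*r (X(r, j) = (10*r + j**2) + r = (j**2 + 10*r) + r = j**2 + 11*r)
(341 + 438)/X(-10, -15) = (341 + 438)/((-15)**2 + 11*(-10)) = 779/(225 - 110) = 779/115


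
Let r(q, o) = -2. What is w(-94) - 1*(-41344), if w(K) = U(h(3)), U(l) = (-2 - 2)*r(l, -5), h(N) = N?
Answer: 41352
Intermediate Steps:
U(l) = 8 (U(l) = (-2 - 2)*(-2) = -4*(-2) = 8)
w(K) = 8
w(-94) - 1*(-41344) = 8 - 1*(-41344) = 8 + 41344 = 41352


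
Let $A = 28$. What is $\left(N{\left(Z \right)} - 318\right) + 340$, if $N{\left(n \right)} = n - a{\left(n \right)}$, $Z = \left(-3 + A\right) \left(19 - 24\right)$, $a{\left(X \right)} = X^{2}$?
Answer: $-15728$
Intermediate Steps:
$Z = -125$ ($Z = \left(-3 + 28\right) \left(19 - 24\right) = 25 \left(-5\right) = -125$)
$N{\left(n \right)} = n - n^{2}$
$\left(N{\left(Z \right)} - 318\right) + 340 = \left(- 125 \left(1 - -125\right) - 318\right) + 340 = \left(- 125 \left(1 + 125\right) - 318\right) + 340 = \left(\left(-125\right) 126 - 318\right) + 340 = \left(-15750 - 318\right) + 340 = -16068 + 340 = -15728$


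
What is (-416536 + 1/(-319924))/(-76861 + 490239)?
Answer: -133259863265/132249543272 ≈ -1.0076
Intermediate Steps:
(-416536 + 1/(-319924))/(-76861 + 490239) = (-416536 - 1/319924)/413378 = -133259863265/319924*1/413378 = -133259863265/132249543272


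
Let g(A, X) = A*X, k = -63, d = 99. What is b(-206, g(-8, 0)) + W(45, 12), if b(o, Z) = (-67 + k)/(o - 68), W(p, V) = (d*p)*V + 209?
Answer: 7352718/137 ≈ 53670.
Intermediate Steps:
W(p, V) = 209 + 99*V*p (W(p, V) = (99*p)*V + 209 = 99*V*p + 209 = 209 + 99*V*p)
b(o, Z) = -130/(-68 + o) (b(o, Z) = (-67 - 63)/(o - 68) = -130/(-68 + o))
b(-206, g(-8, 0)) + W(45, 12) = -130/(-68 - 206) + (209 + 99*12*45) = -130/(-274) + (209 + 53460) = -130*(-1/274) + 53669 = 65/137 + 53669 = 7352718/137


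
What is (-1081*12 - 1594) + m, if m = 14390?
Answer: -176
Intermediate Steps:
(-1081*12 - 1594) + m = (-1081*12 - 1594) + 14390 = (-12972 - 1594) + 14390 = -14566 + 14390 = -176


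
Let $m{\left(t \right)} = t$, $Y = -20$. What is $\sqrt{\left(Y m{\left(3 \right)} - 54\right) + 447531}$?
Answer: $3 \sqrt{49713} \approx 668.89$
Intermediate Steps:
$\sqrt{\left(Y m{\left(3 \right)} - 54\right) + 447531} = \sqrt{\left(\left(-20\right) 3 - 54\right) + 447531} = \sqrt{\left(-60 - 54\right) + 447531} = \sqrt{-114 + 447531} = \sqrt{447417} = 3 \sqrt{49713}$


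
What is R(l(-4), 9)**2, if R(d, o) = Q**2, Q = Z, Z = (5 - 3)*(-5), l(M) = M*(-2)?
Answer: 10000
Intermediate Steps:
l(M) = -2*M
Z = -10 (Z = 2*(-5) = -10)
Q = -10
R(d, o) = 100 (R(d, o) = (-10)**2 = 100)
R(l(-4), 9)**2 = 100**2 = 10000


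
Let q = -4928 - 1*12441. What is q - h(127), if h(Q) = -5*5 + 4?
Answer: -17348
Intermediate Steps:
h(Q) = -21 (h(Q) = -25 + 4 = -21)
q = -17369 (q = -4928 - 12441 = -17369)
q - h(127) = -17369 - 1*(-21) = -17369 + 21 = -17348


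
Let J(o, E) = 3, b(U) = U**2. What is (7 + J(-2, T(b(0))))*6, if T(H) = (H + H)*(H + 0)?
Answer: 60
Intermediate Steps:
T(H) = 2*H**2 (T(H) = (2*H)*H = 2*H**2)
(7 + J(-2, T(b(0))))*6 = (7 + 3)*6 = 10*6 = 60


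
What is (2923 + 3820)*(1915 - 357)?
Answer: 10505594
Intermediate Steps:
(2923 + 3820)*(1915 - 357) = 6743*1558 = 10505594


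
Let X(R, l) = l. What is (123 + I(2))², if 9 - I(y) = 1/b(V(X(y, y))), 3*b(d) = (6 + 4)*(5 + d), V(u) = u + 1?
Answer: 111450249/6400 ≈ 17414.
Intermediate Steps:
V(u) = 1 + u
b(d) = 50/3 + 10*d/3 (b(d) = ((6 + 4)*(5 + d))/3 = (10*(5 + d))/3 = (50 + 10*d)/3 = 50/3 + 10*d/3)
I(y) = 9 - 1/(20 + 10*y/3) (I(y) = 9 - 1/(50/3 + 10*(1 + y)/3) = 9 - 1/(50/3 + (10/3 + 10*y/3)) = 9 - 1/(20 + 10*y/3))
(123 + I(2))² = (123 + 3*(179 + 30*2)/(10*(6 + 2)))² = (123 + (3/10)*(179 + 60)/8)² = (123 + (3/10)*(⅛)*239)² = (123 + 717/80)² = (10557/80)² = 111450249/6400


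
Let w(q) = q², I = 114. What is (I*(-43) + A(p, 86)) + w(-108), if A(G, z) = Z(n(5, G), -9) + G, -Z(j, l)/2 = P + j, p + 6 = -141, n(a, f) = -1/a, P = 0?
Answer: 33077/5 ≈ 6615.4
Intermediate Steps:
p = -147 (p = -6 - 141 = -147)
Z(j, l) = -2*j (Z(j, l) = -2*(0 + j) = -2*j)
A(G, z) = ⅖ + G (A(G, z) = -(-2)/5 + G = -2*(-⅕) + G = ⅖ + G)
(I*(-43) + A(p, 86)) + w(-108) = (114*(-43) + (⅖ - 147)) + (-108)² = (-4902 - 733/5) + 11664 = -25243/5 + 11664 = 33077/5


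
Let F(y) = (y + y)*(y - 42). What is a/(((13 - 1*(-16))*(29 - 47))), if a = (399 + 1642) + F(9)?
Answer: -1447/522 ≈ -2.7720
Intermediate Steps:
F(y) = 2*y*(-42 + y) (F(y) = (2*y)*(-42 + y) = 2*y*(-42 + y))
a = 1447 (a = (399 + 1642) + 2*9*(-42 + 9) = 2041 + 2*9*(-33) = 2041 - 594 = 1447)
a/(((13 - 1*(-16))*(29 - 47))) = 1447/(((13 - 1*(-16))*(29 - 47))) = 1447/(((13 + 16)*(-18))) = 1447/((29*(-18))) = 1447/(-522) = 1447*(-1/522) = -1447/522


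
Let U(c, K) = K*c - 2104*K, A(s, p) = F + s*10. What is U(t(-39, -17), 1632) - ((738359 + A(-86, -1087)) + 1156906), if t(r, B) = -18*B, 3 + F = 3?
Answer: -4828741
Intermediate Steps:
F = 0 (F = -3 + 3 = 0)
A(s, p) = 10*s (A(s, p) = 0 + s*10 = 0 + 10*s = 10*s)
U(c, K) = -2104*K + K*c
U(t(-39, -17), 1632) - ((738359 + A(-86, -1087)) + 1156906) = 1632*(-2104 - 18*(-17)) - ((738359 + 10*(-86)) + 1156906) = 1632*(-2104 + 306) - ((738359 - 860) + 1156906) = 1632*(-1798) - (737499 + 1156906) = -2934336 - 1*1894405 = -2934336 - 1894405 = -4828741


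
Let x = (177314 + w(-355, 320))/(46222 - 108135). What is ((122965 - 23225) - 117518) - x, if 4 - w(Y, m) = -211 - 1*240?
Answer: -1100511545/61913 ≈ -17775.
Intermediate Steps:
w(Y, m) = 455 (w(Y, m) = 4 - (-211 - 1*240) = 4 - (-211 - 240) = 4 - 1*(-451) = 4 + 451 = 455)
x = -177769/61913 (x = (177314 + 455)/(46222 - 108135) = 177769/(-61913) = 177769*(-1/61913) = -177769/61913 ≈ -2.8713)
((122965 - 23225) - 117518) - x = ((122965 - 23225) - 117518) - 1*(-177769/61913) = (99740 - 117518) + 177769/61913 = -17778 + 177769/61913 = -1100511545/61913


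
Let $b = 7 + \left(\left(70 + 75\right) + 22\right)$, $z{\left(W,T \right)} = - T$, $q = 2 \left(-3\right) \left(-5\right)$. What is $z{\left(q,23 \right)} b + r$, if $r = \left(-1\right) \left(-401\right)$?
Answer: $-3601$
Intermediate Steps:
$q = 30$ ($q = \left(-6\right) \left(-5\right) = 30$)
$r = 401$
$b = 174$ ($b = 7 + \left(145 + 22\right) = 7 + 167 = 174$)
$z{\left(q,23 \right)} b + r = \left(-1\right) 23 \cdot 174 + 401 = \left(-23\right) 174 + 401 = -4002 + 401 = -3601$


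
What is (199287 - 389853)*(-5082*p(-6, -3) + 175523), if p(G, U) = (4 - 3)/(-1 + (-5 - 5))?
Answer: -33536757510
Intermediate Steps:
p(G, U) = -1/11 (p(G, U) = 1/(-1 - 10) = 1/(-11) = 1*(-1/11) = -1/11)
(199287 - 389853)*(-5082*p(-6, -3) + 175523) = (199287 - 389853)*(-5082*(-1/11) + 175523) = -190566*(462 + 175523) = -190566*175985 = -33536757510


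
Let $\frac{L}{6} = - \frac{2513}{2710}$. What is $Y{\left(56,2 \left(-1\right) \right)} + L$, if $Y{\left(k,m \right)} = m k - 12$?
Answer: $- \frac{175559}{1355} \approx -129.56$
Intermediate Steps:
$Y{\left(k,m \right)} = -12 + k m$ ($Y{\left(k,m \right)} = k m - 12 = -12 + k m$)
$L = - \frac{7539}{1355}$ ($L = 6 \left(- \frac{2513}{2710}\right) = - \frac{7539}{1355} \approx -5.5638$)
$Y{\left(56,2 \left(-1\right) \right)} + L = \left(-12 + 56 \cdot 2 \left(-1\right)\right) - \frac{7539}{1355} = \left(-12 + 56 \left(-2\right)\right) - \frac{7539}{1355} = \left(-12 - 112\right) - \frac{7539}{1355} = -124 - \frac{7539}{1355} = - \frac{175559}{1355}$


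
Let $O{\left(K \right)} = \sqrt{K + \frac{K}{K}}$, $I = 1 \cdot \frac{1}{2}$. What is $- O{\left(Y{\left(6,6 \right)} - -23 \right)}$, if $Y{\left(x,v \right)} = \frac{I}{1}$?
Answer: $- \frac{7 \sqrt{2}}{2} \approx -4.9497$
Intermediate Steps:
$I = \frac{1}{2}$ ($I = 1 \cdot \frac{1}{2} = \frac{1}{2} \approx 0.5$)
$Y{\left(x,v \right)} = \frac{1}{2}$ ($Y{\left(x,v \right)} = \frac{1}{2 \cdot 1} = \frac{1}{2} \cdot 1 = \frac{1}{2}$)
$O{\left(K \right)} = \sqrt{1 + K}$ ($O{\left(K \right)} = \sqrt{K + 1} = \sqrt{1 + K}$)
$- O{\left(Y{\left(6,6 \right)} - -23 \right)} = - \sqrt{1 + \left(\frac{1}{2} - -23\right)} = - \sqrt{1 + \left(\frac{1}{2} + 23\right)} = - \sqrt{1 + \frac{47}{2}} = - \sqrt{\frac{49}{2}} = - \frac{7 \sqrt{2}}{2}$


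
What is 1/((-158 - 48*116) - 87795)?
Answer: -1/93521 ≈ -1.0693e-5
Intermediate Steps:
1/((-158 - 48*116) - 87795) = 1/((-158 - 5568) - 87795) = 1/(-5726 - 87795) = 1/(-93521) = -1/93521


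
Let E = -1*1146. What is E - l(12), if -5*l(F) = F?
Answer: -5718/5 ≈ -1143.6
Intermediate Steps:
l(F) = -F/5
E = -1146
E - l(12) = -1146 - (-1)*12/5 = -1146 - 1*(-12/5) = -1146 + 12/5 = -5718/5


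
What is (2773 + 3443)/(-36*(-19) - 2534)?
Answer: -84/25 ≈ -3.3600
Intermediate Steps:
(2773 + 3443)/(-36*(-19) - 2534) = 6216/(684 - 2534) = 6216/(-1850) = 6216*(-1/1850) = -84/25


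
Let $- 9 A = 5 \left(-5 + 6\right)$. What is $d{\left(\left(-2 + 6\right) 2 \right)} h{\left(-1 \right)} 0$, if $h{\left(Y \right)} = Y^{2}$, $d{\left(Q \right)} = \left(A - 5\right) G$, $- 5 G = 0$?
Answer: $0$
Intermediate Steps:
$G = 0$ ($G = \left(- \frac{1}{5}\right) 0 = 0$)
$A = - \frac{5}{9}$ ($A = - \frac{5 \left(-5 + 6\right)}{9} = - \frac{5 \cdot 1}{9} = \left(- \frac{1}{9}\right) 5 = - \frac{5}{9} \approx -0.55556$)
$d{\left(Q \right)} = 0$ ($d{\left(Q \right)} = \left(- \frac{5}{9} - 5\right) 0 = \left(- \frac{50}{9}\right) 0 = 0$)
$d{\left(\left(-2 + 6\right) 2 \right)} h{\left(-1 \right)} 0 = 0 \left(-1\right)^{2} \cdot 0 = 0 \cdot 1 \cdot 0 = 0 \cdot 0 = 0$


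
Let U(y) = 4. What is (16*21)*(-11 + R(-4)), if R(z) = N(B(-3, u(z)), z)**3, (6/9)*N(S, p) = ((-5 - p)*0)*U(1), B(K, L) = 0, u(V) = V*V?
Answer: -3696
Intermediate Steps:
u(V) = V**2
N(S, p) = 0 (N(S, p) = 3*(((-5 - p)*0)*4)/2 = 3*(0*4)/2 = (3/2)*0 = 0)
R(z) = 0 (R(z) = 0**3 = 0)
(16*21)*(-11 + R(-4)) = (16*21)*(-11 + 0) = 336*(-11) = -3696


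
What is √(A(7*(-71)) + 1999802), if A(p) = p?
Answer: 3*√222145 ≈ 1414.0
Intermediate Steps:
√(A(7*(-71)) + 1999802) = √(7*(-71) + 1999802) = √(-497 + 1999802) = √1999305 = 3*√222145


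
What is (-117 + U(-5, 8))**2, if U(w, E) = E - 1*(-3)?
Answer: 11236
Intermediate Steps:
U(w, E) = 3 + E (U(w, E) = E + 3 = 3 + E)
(-117 + U(-5, 8))**2 = (-117 + (3 + 8))**2 = (-117 + 11)**2 = (-106)**2 = 11236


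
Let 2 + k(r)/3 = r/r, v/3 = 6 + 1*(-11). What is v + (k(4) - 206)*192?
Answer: -40143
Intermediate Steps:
v = -15 (v = 3*(6 + 1*(-11)) = 3*(6 - 11) = 3*(-5) = -15)
k(r) = -3 (k(r) = -6 + 3*(r/r) = -6 + 3*1 = -6 + 3 = -3)
v + (k(4) - 206)*192 = -15 + (-3 - 206)*192 = -15 - 209*192 = -15 - 40128 = -40143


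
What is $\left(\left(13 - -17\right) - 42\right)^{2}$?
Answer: $144$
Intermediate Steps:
$\left(\left(13 - -17\right) - 42\right)^{2} = \left(\left(13 + 17\right) - 42\right)^{2} = \left(30 - 42\right)^{2} = \left(-12\right)^{2} = 144$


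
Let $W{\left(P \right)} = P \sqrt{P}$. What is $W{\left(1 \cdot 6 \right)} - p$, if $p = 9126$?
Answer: $-9126 + 6 \sqrt{6} \approx -9111.3$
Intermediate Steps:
$W{\left(P \right)} = P^{\frac{3}{2}}$
$W{\left(1 \cdot 6 \right)} - p = \left(1 \cdot 6\right)^{\frac{3}{2}} - 9126 = 6^{\frac{3}{2}} - 9126 = 6 \sqrt{6} - 9126 = -9126 + 6 \sqrt{6}$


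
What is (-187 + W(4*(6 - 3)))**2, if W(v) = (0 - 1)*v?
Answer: 39601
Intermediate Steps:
W(v) = -v
(-187 + W(4*(6 - 3)))**2 = (-187 - 4*(6 - 3))**2 = (-187 - 4*3)**2 = (-187 - 1*12)**2 = (-187 - 12)**2 = (-199)**2 = 39601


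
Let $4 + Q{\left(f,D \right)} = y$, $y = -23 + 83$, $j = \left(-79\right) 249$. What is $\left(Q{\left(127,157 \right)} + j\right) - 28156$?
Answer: $-47771$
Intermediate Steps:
$j = -19671$
$y = 60$
$Q{\left(f,D \right)} = 56$ ($Q{\left(f,D \right)} = -4 + 60 = 56$)
$\left(Q{\left(127,157 \right)} + j\right) - 28156 = \left(56 - 19671\right) - 28156 = -19615 - 28156 = -47771$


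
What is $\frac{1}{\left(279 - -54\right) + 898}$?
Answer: $\frac{1}{1231} \approx 0.00081235$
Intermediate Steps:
$\frac{1}{\left(279 - -54\right) + 898} = \frac{1}{\left(279 + 54\right) + 898} = \frac{1}{333 + 898} = \frac{1}{1231}$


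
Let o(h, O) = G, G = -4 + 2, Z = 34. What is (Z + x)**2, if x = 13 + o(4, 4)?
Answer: 2025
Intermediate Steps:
G = -2
o(h, O) = -2
x = 11 (x = 13 - 2 = 11)
(Z + x)**2 = (34 + 11)**2 = 45**2 = 2025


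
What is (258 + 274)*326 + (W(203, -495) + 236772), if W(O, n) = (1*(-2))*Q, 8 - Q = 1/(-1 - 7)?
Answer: 1640751/4 ≈ 4.1019e+5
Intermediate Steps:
Q = 65/8 (Q = 8 - 1/(-1 - 7) = 8 - 1/(-8) = 8 - 1*(-⅛) = 8 + ⅛ = 65/8 ≈ 8.1250)
W(O, n) = -65/4 (W(O, n) = (1*(-2))*(65/8) = -2*65/8 = -65/4)
(258 + 274)*326 + (W(203, -495) + 236772) = (258 + 274)*326 + (-65/4 + 236772) = 532*326 + 947023/4 = 173432 + 947023/4 = 1640751/4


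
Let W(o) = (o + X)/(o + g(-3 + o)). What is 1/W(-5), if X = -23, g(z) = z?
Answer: 13/28 ≈ 0.46429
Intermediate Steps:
W(o) = (-23 + o)/(-3 + 2*o) (W(o) = (o - 23)/(o + (-3 + o)) = (-23 + o)/(-3 + 2*o))
1/W(-5) = 1/((-23 - 5)/(-3 + 2*(-5))) = 1/(-28/(-3 - 10)) = 1/(-28/(-13)) = 1/(-1/13*(-28)) = 1/(28/13) = 13/28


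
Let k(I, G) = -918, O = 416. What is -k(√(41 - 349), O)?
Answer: 918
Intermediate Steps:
-k(√(41 - 349), O) = -1*(-918) = 918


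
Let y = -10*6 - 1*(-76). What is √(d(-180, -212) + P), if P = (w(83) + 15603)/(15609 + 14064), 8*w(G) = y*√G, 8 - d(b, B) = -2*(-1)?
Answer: √(638434377 + 6594*√83)/9891 ≈ 2.5547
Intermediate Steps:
y = 16 (y = -60 + 76 = 16)
d(b, B) = 6 (d(b, B) = 8 - (-2)*(-1) = 8 - 1*2 = 8 - 2 = 6)
w(G) = 2*√G (w(G) = (16*√G)/8 = 2*√G)
P = 743/1413 + 2*√83/29673 (P = (2*√83 + 15603)/(15609 + 14064) = (15603 + 2*√83)/29673 = (15603 + 2*√83)*(1/29673) = 743/1413 + 2*√83/29673 ≈ 0.52645)
√(d(-180, -212) + P) = √(6 + (743/1413 + 2*√83/29673)) = √(9221/1413 + 2*√83/29673)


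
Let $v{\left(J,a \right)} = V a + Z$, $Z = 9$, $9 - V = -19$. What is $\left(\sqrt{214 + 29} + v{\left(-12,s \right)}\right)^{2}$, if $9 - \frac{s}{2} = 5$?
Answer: $54532 + 4194 \sqrt{3} \approx 61796.0$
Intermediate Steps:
$V = 28$ ($V = 9 - -19 = 9 + 19 = 28$)
$s = 8$ ($s = 18 - 10 = 8$)
$v{\left(J,a \right)} = 9 + 28 a$ ($v{\left(J,a \right)} = 28 a + 9 = 9 + 28 a$)
$\left(\sqrt{214 + 29} + v{\left(-12,s \right)}\right)^{2} = \left(\sqrt{214 + 29} + \left(9 + 28 \cdot 8\right)\right)^{2} = \left(\sqrt{243} + \left(9 + 224\right)\right)^{2} = \left(9 \sqrt{3} + 233\right)^{2} = \left(233 + 9 \sqrt{3}\right)^{2}$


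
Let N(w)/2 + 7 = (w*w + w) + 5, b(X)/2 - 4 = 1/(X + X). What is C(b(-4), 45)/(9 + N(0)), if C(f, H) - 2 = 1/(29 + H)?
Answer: 149/370 ≈ 0.40270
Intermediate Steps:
b(X) = 8 + 1/X (b(X) = 8 + 2/(X + X) = 8 + 2/((2*X)) = 8 + 2*(1/(2*X)) = 8 + 1/X)
N(w) = -4 + 2*w + 2*w**2 (N(w) = -14 + 2*((w*w + w) + 5) = -14 + 2*((w**2 + w) + 5) = -14 + 2*((w + w**2) + 5) = -14 + 2*(5 + w + w**2) = -14 + (10 + 2*w + 2*w**2) = -4 + 2*w + 2*w**2)
C(f, H) = 2 + 1/(29 + H)
C(b(-4), 45)/(9 + N(0)) = ((59 + 2*45)/(29 + 45))/(9 + (-4 + 2*0 + 2*0**2)) = ((59 + 90)/74)/(9 + (-4 + 0 + 2*0)) = ((1/74)*149)/(9 + (-4 + 0 + 0)) = 149/(74*(9 - 4)) = (149/74)/5 = (149/74)*(1/5) = 149/370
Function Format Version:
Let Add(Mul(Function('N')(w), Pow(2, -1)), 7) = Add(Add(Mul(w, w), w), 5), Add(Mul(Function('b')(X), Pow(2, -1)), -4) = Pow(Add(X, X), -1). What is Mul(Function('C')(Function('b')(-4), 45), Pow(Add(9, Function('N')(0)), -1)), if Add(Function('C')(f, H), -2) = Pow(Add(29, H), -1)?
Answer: Rational(149, 370) ≈ 0.40270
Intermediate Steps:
Function('b')(X) = Add(8, Pow(X, -1)) (Function('b')(X) = Add(8, Mul(2, Pow(Add(X, X), -1))) = Add(8, Mul(2, Pow(Mul(2, X), -1))) = Add(8, Mul(2, Mul(Rational(1, 2), Pow(X, -1)))) = Add(8, Pow(X, -1)))
Function('N')(w) = Add(-4, Mul(2, w), Mul(2, Pow(w, 2))) (Function('N')(w) = Add(-14, Mul(2, Add(Add(Mul(w, w), w), 5))) = Add(-14, Mul(2, Add(Add(Pow(w, 2), w), 5))) = Add(-14, Mul(2, Add(Add(w, Pow(w, 2)), 5))) = Add(-14, Mul(2, Add(5, w, Pow(w, 2)))) = Add(-14, Add(10, Mul(2, w), Mul(2, Pow(w, 2)))) = Add(-4, Mul(2, w), Mul(2, Pow(w, 2))))
Function('C')(f, H) = Add(2, Pow(Add(29, H), -1))
Mul(Function('C')(Function('b')(-4), 45), Pow(Add(9, Function('N')(0)), -1)) = Mul(Mul(Pow(Add(29, 45), -1), Add(59, Mul(2, 45))), Pow(Add(9, Add(-4, Mul(2, 0), Mul(2, Pow(0, 2)))), -1)) = Mul(Mul(Pow(74, -1), Add(59, 90)), Pow(Add(9, Add(-4, 0, Mul(2, 0))), -1)) = Mul(Mul(Rational(1, 74), 149), Pow(Add(9, Add(-4, 0, 0)), -1)) = Mul(Rational(149, 74), Pow(Add(9, -4), -1)) = Mul(Rational(149, 74), Pow(5, -1)) = Mul(Rational(149, 74), Rational(1, 5)) = Rational(149, 370)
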